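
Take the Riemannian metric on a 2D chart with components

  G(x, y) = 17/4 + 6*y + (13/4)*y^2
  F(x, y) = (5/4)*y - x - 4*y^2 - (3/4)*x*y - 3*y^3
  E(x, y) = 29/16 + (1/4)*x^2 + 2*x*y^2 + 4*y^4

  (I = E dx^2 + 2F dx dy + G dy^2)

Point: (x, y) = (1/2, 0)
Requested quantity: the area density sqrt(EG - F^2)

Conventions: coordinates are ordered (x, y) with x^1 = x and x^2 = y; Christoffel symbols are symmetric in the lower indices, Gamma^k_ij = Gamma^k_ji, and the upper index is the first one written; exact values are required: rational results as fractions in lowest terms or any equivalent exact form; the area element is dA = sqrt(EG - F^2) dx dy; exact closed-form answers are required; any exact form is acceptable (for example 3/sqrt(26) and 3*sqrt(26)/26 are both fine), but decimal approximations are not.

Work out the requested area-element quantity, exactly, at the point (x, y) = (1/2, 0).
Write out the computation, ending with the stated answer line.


E = 15/8, F = -1/2, G = 17/4; EG - F^2 = 247/32

Answer: sqrt(EG - F^2) = sqrt(494)/8


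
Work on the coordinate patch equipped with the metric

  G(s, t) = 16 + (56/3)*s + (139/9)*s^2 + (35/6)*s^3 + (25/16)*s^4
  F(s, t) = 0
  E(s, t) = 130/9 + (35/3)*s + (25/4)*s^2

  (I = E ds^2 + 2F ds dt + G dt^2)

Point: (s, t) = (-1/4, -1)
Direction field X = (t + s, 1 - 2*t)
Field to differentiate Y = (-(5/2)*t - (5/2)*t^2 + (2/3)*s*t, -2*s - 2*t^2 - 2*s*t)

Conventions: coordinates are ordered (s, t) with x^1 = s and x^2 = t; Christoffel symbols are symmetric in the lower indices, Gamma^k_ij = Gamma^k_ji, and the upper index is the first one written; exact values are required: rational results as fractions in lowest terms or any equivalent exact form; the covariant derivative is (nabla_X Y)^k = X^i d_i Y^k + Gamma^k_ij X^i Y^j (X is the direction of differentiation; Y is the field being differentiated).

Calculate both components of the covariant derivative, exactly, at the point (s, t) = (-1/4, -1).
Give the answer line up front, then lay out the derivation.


Answer: (nabla_X Y)^s = 886759/82380, (nabla_X Y)^t = 20085/1342

E = 6865/576, F = 0, G = 450241/36864 at the point
E_s = 205/24, E_t = 0, F_s = 0, F_t = 0, G_s = 27511/2304, G_t = 0
EG - F^2 = 3090904465/21233664;  g^inv = (21233664/3090904465) * [[450241/36864, 0], [0, 6865/576]]
first-kind symbols [ij,l] = (1/2)(d_i g_jl + d_j g_il - d_l g_ij): [ss,s] = E_s/2 = 205/48, [ss,t] = F_s - E_t/2 = 0, [st,s] = E_t/2 = 0, [st,t] = G_s/2 = 27511/4608, [tt,s] = F_t - G_s/2 = -27511/4608, [tt,t] = G_t/2 = 0
Gamma^s_ij = (G*[ij,s] - F*[ij,t])/(EG - F^2), Gamma^t_ij = (E*[ij,t] - F*[ij,s])/(EG - F^2)
Gamma_sss = 492/1373, Gamma_sst = 0, Gamma_stt = -27511/54920, Gamma_tss = 0, Gamma_tst = 328/671, Gamma_ttt = 0
X = (-5/4, 3), Y = (1/6, -2) at the point


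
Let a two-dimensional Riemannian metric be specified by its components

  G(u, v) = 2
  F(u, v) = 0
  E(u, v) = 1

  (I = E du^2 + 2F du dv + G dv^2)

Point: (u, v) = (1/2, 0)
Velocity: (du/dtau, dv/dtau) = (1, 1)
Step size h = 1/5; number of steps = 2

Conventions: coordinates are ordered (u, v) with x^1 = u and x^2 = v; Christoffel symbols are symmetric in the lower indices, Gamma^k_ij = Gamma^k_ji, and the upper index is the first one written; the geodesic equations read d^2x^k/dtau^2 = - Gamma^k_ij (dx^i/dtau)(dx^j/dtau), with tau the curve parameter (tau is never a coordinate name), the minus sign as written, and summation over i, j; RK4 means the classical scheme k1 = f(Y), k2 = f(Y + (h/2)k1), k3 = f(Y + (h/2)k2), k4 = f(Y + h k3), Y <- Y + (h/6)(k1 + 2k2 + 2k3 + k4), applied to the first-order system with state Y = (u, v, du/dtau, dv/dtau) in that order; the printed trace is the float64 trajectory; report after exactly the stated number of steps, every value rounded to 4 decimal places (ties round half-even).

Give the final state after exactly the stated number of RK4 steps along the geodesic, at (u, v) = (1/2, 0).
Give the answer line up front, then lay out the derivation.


Answer: u = 0.9000, v = 0.4000, du/dtau = 1.0000, dv/dtau = 1.0000

f(Y) = (du/dtau, dv/dtau, -Gamma^u_ij Y'^i Y'^j, -Gamma^v_ij Y'^i Y'^j) with the Gammas evaluated at the stage position; h = 0.200000; intermediate values shown to 6 dp
step 0: u = 0.5000, v = 0.0000, du/dtau = 1.0000, dv/dtau = 1.0000
step 1:
  k1: at (u, v) = (0.500000, 0.000000), (du/dtau, dv/dtau) = (1.000000, 1.000000); Gamma_uuu = 0.000000, Gamma_uuv = 0.000000, Gamma_uvv = 0.000000, Gamma_vuu = 0.000000, Gamma_vuv = 0.000000, Gamma_vvv = 0.000000; k1 = (1.000000, 1.000000, 0.000000, 0.000000)
  k2: at (u, v) = (0.600000, 0.100000), (du/dtau, dv/dtau) = (1.000000, 1.000000); Gamma_uuu = 0.000000, Gamma_uuv = 0.000000, Gamma_uvv = 0.000000, Gamma_vuu = 0.000000, Gamma_vuv = 0.000000, Gamma_vvv = 0.000000; k2 = (1.000000, 1.000000, 0.000000, 0.000000)
  k3: at (u, v) = (0.600000, 0.100000), (du/dtau, dv/dtau) = (1.000000, 1.000000); Gamma_uuu = 0.000000, Gamma_uuv = 0.000000, Gamma_uvv = 0.000000, Gamma_vuu = 0.000000, Gamma_vuv = 0.000000, Gamma_vvv = 0.000000; k3 = (1.000000, 1.000000, 0.000000, 0.000000)
  k4: at (u, v) = (0.700000, 0.200000), (du/dtau, dv/dtau) = (1.000000, 1.000000); Gamma_uuu = 0.000000, Gamma_uuv = 0.000000, Gamma_uvv = 0.000000, Gamma_vuu = 0.000000, Gamma_vuv = 0.000000, Gamma_vvv = 0.000000; k4 = (1.000000, 1.000000, 0.000000, 0.000000)
  Y <- Y + (h/6)(k1 + 2k2 + 2k3 + k4): u = 0.7000, v = 0.2000, du/dtau = 1.0000, dv/dtau = 1.0000
step 2:
  k1: at (u, v) = (0.700000, 0.200000), (du/dtau, dv/dtau) = (1.000000, 1.000000); Gamma_uuu = 0.000000, Gamma_uuv = 0.000000, Gamma_uvv = 0.000000, Gamma_vuu = 0.000000, Gamma_vuv = 0.000000, Gamma_vvv = 0.000000; k1 = (1.000000, 1.000000, 0.000000, 0.000000)
  k2: at (u, v) = (0.800000, 0.300000), (du/dtau, dv/dtau) = (1.000000, 1.000000); Gamma_uuu = 0.000000, Gamma_uuv = 0.000000, Gamma_uvv = 0.000000, Gamma_vuu = 0.000000, Gamma_vuv = 0.000000, Gamma_vvv = 0.000000; k2 = (1.000000, 1.000000, 0.000000, 0.000000)
  k3: at (u, v) = (0.800000, 0.300000), (du/dtau, dv/dtau) = (1.000000, 1.000000); Gamma_uuu = 0.000000, Gamma_uuv = 0.000000, Gamma_uvv = 0.000000, Gamma_vuu = 0.000000, Gamma_vuv = 0.000000, Gamma_vvv = 0.000000; k3 = (1.000000, 1.000000, 0.000000, 0.000000)
  k4: at (u, v) = (0.900000, 0.400000), (du/dtau, dv/dtau) = (1.000000, 1.000000); Gamma_uuu = 0.000000, Gamma_uuv = 0.000000, Gamma_uvv = 0.000000, Gamma_vuu = 0.000000, Gamma_vuv = 0.000000, Gamma_vvv = 0.000000; k4 = (1.000000, 1.000000, 0.000000, 0.000000)
  Y <- Y + (h/6)(k1 + 2k2 + 2k3 + k4): u = 0.9000, v = 0.4000, du/dtau = 1.0000, dv/dtau = 1.0000


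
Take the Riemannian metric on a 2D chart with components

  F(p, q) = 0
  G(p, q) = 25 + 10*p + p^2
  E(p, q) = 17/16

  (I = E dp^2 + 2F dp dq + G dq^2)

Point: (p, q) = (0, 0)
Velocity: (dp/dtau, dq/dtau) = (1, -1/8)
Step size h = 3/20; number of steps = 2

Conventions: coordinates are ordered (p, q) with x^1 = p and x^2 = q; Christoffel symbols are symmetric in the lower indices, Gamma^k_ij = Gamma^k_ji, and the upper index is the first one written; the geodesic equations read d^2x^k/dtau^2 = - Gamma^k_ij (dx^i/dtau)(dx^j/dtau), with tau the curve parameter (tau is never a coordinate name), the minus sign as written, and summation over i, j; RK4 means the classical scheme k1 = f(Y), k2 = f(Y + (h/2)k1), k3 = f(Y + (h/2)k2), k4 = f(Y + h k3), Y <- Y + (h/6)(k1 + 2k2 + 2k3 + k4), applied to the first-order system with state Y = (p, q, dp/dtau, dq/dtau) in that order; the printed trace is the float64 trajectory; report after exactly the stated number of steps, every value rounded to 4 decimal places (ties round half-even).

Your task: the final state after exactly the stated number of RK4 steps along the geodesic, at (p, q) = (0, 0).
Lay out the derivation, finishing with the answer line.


f(Y) = (dp/dtau, dq/dtau, -Gamma^p_ij Y'^i Y'^j, -Gamma^q_ij Y'^i Y'^j) with the Gammas evaluated at the stage position; h = 0.150000; intermediate values shown to 6 dp
step 0: p = 0.0000, q = 0.0000, dp/dtau = 1.0000, dq/dtau = -0.1250
step 1:
  k1: at (p, q) = (0.000000, 0.000000), (dp/dtau, dq/dtau) = (1.000000, -0.125000); Gamma_ppp = 0.000000, Gamma_ppq = 0.000000, Gamma_pqq = -4.705882, Gamma_qpp = 0.000000, Gamma_qpq = 0.200000, Gamma_qqq = 0.000000; k1 = (1.000000, -0.125000, 0.073529, 0.050000)
  k2: at (p, q) = (0.075000, -0.009375), (dp/dtau, dq/dtau) = (1.005515, -0.121250); Gamma_ppp = 0.000000, Gamma_ppq = 0.000000, Gamma_pqq = -4.776471, Gamma_qpp = 0.000000, Gamma_qpq = 0.197044, Gamma_qqq = 0.000000; k2 = (1.005515, -0.121250, 0.070222, 0.048047)
  k3: at (p, q) = (0.075414, -0.009094), (dp/dtau, dq/dtau) = (1.005267, -0.121396); Gamma_ppp = 0.000000, Gamma_ppq = 0.000000, Gamma_pqq = -4.776860, Gamma_qpp = 0.000000, Gamma_qpq = 0.197028, Gamma_qqq = 0.000000; k3 = (1.005267, -0.121396, 0.070397, 0.048089)
  k4: at (p, q) = (0.150790, -0.018209), (dp/dtau, dq/dtau) = (1.010560, -0.117787); Gamma_ppp = 0.000000, Gamma_ppq = 0.000000, Gamma_pqq = -4.847802, Gamma_qpp = 0.000000, Gamma_qpq = 0.194145, Gamma_qqq = 0.000000; k4 = (1.010560, -0.117787, 0.067257, 0.046218)
  Y <- Y + (h/6)(k1 + 2k2 + 2k3 + k4): p = 0.1508, q = -0.0182, dp/dtau = 1.0106, dq/dtau = -0.1178
step 2:
  k1: at (p, q) = (0.150803, -0.018202), (dp/dtau, dq/dtau) = (1.010551, -0.117788); Gamma_ppp = 0.000000, Gamma_ppq = 0.000000, Gamma_pqq = -4.847815, Gamma_qpp = 0.000000, Gamma_qpq = 0.194144, Gamma_qqq = 0.000000; k1 = (1.010551, -0.117788, 0.067258, 0.046218)
  k2: at (p, q) = (0.226594, -0.027036), (dp/dtau, dq/dtau) = (1.015595, -0.114321); Gamma_ppp = 0.000000, Gamma_ppq = 0.000000, Gamma_pqq = -4.919148, Gamma_qpp = 0.000000, Gamma_qpq = 0.191329, Gamma_qqq = 0.000000; k2 = (1.015595, -0.114321, 0.064290, 0.044428)
  k3: at (p, q) = (0.226973, -0.026776), (dp/dtau, dq/dtau) = (1.015372, -0.114456); Gamma_ppp = 0.000000, Gamma_ppq = 0.000000, Gamma_pqq = -4.919504, Gamma_qpp = 0.000000, Gamma_qpq = 0.191315, Gamma_qqq = 0.000000; k3 = (1.015372, -0.114456, 0.064446, 0.044467)
  k4: at (p, q) = (0.303109, -0.035370), (dp/dtau, dq/dtau) = (1.020217, -0.111118); Gamma_ppp = 0.000000, Gamma_ppq = 0.000000, Gamma_pqq = -4.991161, Gamma_qpp = 0.000000, Gamma_qpq = 0.188569, Gamma_qqq = 0.000000; k4 = (1.020217, -0.111118, 0.061627, 0.042754)
  Y <- Y + (h/6)(k1 + 2k2 + 2k3 + k4): p = 0.3031, q = -0.0354, dp/dtau = 1.0202, dq/dtau = -0.1111

Answer: p = 0.3031, q = -0.0354, dp/dtau = 1.0202, dq/dtau = -0.1111


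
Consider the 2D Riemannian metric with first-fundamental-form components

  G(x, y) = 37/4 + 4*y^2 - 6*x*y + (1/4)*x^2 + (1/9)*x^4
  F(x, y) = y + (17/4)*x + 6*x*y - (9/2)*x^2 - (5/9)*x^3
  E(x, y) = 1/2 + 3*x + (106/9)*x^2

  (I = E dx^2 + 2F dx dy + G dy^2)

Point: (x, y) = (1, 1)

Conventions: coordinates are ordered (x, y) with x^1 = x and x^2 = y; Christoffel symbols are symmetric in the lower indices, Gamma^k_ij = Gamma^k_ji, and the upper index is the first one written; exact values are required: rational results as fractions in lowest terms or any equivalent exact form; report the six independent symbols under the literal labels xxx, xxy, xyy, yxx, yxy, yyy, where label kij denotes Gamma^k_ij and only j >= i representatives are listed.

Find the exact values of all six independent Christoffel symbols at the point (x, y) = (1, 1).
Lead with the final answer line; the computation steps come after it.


Answer: Gamma_xxx = 134317/100971, Gamma_xxy = 1561/7767, Gamma_xyy = 85954/100971, Gamma_yxx = -114844/100971, Gamma_yxy = -3850/7767, Gamma_yyy = -56689/100971

E = 275/18, F = 223/36, G = 137/18 at the point
E_x = 239/9, E_y = 0, F_x = -5/12, F_y = 7, G_x = -91/18, G_y = 2
EG - F^2 = 11219/144;  g^inv = (144/11219) * [[137/18, -223/36], [-223/36, 275/18]]
first-kind symbols [ij,l] = (1/2)(d_i g_jl + d_j g_il - d_l g_ij): [xx,x] = E_x/2 = 239/18, [xx,y] = F_x - E_y/2 = -5/12, [xy,x] = E_y/2 = 0, [xy,y] = G_x/2 = -91/36, [yy,x] = F_y - G_x/2 = 343/36, [yy,y] = G_y/2 = 1
Gamma^x_ij = (G*[ij,x] - F*[ij,y])/(EG - F^2), Gamma^y_ij = (E*[ij,y] - F*[ij,x])/(EG - F^2)


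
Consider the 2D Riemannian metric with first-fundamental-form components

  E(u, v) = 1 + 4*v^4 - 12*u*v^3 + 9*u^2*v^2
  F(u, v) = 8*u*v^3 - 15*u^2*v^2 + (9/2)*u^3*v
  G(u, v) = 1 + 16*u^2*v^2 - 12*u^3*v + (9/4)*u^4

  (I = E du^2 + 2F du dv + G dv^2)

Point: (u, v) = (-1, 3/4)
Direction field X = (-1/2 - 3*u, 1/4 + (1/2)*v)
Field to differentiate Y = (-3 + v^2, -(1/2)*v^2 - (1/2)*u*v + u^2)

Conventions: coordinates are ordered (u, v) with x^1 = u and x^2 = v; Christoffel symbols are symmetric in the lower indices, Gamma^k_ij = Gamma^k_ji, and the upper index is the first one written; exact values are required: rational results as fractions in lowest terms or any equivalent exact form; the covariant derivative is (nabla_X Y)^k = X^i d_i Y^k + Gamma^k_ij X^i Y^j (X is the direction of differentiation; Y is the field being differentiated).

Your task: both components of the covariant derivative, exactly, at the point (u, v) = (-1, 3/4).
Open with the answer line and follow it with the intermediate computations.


Answer: (nabla_X Y)^u = 23595/8356, (nabla_X Y)^v = -575475/66848

E = 793/64, F = -243/16, G = 85/4 at the point
E_u = -243/16, E_v = 81/2, F_u = 243/8, F_v = -81/2, G_u = -54, G_v = 36
EG - F^2 = 2089/64;  g^inv = (64/2089) * [[85/4, 243/16], [243/16, 793/64]]
first-kind symbols [ij,l] = (1/2)(d_i g_jl + d_j g_il - d_l g_ij): [uu,u] = E_u/2 = -243/32, [uu,v] = F_u - E_v/2 = 81/8, [uv,u] = E_v/2 = 81/4, [uv,v] = G_u/2 = -27, [vv,u] = F_v - G_u/2 = -27/2, [vv,v] = G_v/2 = 18
Gamma^u_ij = (G*[ij,u] - F*[ij,v])/(EG - F^2), Gamma^v_ij = (E*[ij,v] - F*[ij,u])/(EG - F^2)
Gamma_uuu = -486/2089, Gamma_uuv = 1296/2089, Gamma_uvv = -864/2089, Gamma_vuu = 648/2089, Gamma_vuv = -1728/2089, Gamma_vvv = 1152/2089
X = (5/2, 5/8), Y = (-39/16, 35/32) at the point


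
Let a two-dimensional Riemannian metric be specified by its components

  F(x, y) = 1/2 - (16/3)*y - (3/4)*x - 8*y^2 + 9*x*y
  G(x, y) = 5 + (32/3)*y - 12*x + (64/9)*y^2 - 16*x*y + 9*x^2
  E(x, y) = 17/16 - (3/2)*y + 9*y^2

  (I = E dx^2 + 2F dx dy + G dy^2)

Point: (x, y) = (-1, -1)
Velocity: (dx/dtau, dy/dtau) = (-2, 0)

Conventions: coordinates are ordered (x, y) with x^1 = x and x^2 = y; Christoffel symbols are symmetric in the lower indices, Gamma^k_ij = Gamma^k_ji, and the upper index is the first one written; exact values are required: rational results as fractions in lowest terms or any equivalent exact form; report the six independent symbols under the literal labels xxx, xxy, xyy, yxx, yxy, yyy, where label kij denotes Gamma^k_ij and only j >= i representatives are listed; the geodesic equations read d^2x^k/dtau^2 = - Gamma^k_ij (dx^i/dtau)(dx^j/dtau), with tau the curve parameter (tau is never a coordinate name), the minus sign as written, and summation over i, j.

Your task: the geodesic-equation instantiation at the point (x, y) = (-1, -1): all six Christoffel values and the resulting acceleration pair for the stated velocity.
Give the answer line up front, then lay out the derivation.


Answer: Gamma_xxx = 0, Gamma_xxy = -1404/2449, Gamma_xyy = 1248/2449, Gamma_yxx = 0, Gamma_yxy = -1008/2449, Gamma_yyy = 896/2449; accelerations (d^2x/dtau^2, d^2y/dtau^2) = (0, 0)

E = 185/16, F = 91/12, G = 58/9 at the point
E_x = 0, E_y = -39/2, F_x = -39/4, F_y = 5/3, G_x = -14, G_y = 112/9
EG - F^2 = 2449/144;  g^inv = (144/2449) * [[58/9, -91/12], [-91/12, 185/16]]
first-kind symbols [ij,l] = (1/2)(d_i g_jl + d_j g_il - d_l g_ij): [xx,x] = E_x/2 = 0, [xx,y] = F_x - E_y/2 = 0, [xy,x] = E_y/2 = -39/4, [xy,y] = G_x/2 = -7, [yy,x] = F_y - G_x/2 = 26/3, [yy,y] = G_y/2 = 56/9
Gamma^x_ij = (G*[ij,x] - F*[ij,y])/(EG - F^2), Gamma^y_ij = (E*[ij,y] - F*[ij,x])/(EG - F^2)
Gamma_xxx = 0, Gamma_xxy = -1404/2449, Gamma_xyy = 1248/2449, Gamma_yxx = 0, Gamma_yxy = -1008/2449, Gamma_yyy = 896/2449
d^2x/dtau^2 = -(Gamma_xxx*(-2)^2 + 2*Gamma_xxy*(-2)*(0) + Gamma_xyy*(0)^2) = 0
d^2y/dtau^2 = -(Gamma_yxx*(-2)^2 + 2*Gamma_yxy*(-2)*(0) + Gamma_yyy*(0)^2) = 0


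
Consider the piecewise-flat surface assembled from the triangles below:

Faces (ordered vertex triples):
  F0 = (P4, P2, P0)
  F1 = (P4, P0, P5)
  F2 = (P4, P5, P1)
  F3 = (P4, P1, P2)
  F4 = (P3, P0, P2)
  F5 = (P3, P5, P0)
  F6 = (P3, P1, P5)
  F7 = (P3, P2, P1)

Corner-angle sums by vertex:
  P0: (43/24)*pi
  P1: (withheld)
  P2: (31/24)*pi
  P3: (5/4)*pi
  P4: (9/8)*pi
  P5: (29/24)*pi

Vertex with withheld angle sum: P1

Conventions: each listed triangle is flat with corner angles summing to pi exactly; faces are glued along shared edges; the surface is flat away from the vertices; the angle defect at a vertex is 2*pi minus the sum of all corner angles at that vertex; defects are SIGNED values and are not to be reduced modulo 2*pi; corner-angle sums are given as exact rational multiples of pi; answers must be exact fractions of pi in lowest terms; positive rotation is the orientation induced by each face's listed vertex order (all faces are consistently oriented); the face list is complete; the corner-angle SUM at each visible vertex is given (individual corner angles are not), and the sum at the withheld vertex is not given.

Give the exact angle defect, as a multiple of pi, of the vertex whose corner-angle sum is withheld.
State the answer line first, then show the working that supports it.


Answer: defect(P1) = (2/3)*pi

V = 6, E = 12, F = 8; chi = V - E + F = 2
Gauss-Bonnet: total defect = 2*pi*chi = 4*pi; visible defects sum to (10/3)*pi


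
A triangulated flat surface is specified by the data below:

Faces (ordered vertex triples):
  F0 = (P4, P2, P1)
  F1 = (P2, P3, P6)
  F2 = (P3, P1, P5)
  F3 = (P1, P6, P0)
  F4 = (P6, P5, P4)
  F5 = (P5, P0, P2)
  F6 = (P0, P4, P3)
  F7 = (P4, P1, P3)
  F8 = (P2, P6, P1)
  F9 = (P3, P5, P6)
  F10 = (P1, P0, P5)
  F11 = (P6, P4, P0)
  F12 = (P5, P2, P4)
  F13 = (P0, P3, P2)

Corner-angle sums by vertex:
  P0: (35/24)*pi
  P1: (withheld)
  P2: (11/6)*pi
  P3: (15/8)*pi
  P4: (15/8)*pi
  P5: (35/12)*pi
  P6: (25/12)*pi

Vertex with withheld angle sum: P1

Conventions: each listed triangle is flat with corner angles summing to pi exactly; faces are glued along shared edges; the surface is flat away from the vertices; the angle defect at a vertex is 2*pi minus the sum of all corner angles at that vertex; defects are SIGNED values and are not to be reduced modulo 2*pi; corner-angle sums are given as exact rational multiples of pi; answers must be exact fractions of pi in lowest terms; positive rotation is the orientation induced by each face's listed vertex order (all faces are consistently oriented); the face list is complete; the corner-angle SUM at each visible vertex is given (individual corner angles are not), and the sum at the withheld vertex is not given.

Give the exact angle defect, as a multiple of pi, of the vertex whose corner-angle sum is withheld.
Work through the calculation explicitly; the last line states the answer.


V = 7, E = 21, F = 14; chi = V - E + F = 0
Gauss-Bonnet: total defect = 2*pi*chi = 0; visible defects sum to -pi/24

Answer: defect(P1) = pi/24


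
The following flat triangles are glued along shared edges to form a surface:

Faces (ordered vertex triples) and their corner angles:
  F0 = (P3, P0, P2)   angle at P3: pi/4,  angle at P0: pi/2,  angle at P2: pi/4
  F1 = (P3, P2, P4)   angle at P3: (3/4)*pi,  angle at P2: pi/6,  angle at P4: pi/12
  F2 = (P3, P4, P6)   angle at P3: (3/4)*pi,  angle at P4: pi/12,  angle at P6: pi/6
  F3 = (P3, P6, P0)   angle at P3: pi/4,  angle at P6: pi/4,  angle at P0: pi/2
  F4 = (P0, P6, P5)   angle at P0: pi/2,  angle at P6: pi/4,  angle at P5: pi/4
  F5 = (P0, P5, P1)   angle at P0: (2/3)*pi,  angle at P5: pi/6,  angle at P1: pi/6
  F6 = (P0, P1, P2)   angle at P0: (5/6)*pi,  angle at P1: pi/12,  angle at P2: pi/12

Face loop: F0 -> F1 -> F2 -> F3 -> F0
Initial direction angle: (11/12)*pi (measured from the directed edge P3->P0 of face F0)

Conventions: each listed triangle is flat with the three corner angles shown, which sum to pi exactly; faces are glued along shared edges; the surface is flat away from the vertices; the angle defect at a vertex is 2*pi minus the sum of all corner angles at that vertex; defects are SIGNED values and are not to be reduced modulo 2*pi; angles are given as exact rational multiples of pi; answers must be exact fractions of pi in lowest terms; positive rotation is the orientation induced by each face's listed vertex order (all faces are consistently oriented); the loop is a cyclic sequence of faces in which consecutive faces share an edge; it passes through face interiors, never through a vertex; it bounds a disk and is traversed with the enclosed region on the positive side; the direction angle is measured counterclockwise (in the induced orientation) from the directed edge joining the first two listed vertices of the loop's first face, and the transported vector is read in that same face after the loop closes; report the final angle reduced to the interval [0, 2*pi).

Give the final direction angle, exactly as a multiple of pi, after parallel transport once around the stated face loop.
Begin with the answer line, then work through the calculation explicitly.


Answer: final direction angle = (11/12)*pi

enclosed vertex P3: corner angles sum to 2*pi, defect = 2*pi - 2*pi = 0
the final direction is the initial angle plus the enclosed defects, taken mod 2*pi in the induced orientation
final angle = (11/12)*pi + 0 = (11/12)*pi (mod 2*pi)


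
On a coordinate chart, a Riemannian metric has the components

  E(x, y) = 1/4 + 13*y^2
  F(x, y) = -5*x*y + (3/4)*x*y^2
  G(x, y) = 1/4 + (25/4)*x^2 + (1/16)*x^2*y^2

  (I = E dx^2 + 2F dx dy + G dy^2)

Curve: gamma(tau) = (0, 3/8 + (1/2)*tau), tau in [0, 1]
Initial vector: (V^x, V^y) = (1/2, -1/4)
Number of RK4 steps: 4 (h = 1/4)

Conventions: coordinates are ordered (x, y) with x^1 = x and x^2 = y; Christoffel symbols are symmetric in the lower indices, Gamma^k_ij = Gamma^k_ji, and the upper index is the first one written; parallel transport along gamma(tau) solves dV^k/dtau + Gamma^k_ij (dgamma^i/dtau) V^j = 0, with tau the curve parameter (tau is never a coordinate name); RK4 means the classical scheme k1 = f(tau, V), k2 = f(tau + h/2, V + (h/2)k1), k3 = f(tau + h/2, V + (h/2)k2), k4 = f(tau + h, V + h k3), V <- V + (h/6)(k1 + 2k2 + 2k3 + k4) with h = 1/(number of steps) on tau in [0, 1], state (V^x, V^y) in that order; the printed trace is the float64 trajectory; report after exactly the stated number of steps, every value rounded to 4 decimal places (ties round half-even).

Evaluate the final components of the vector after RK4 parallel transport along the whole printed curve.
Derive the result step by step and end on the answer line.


gamma'(tau) = (0, 1/2); f(tau, V)^k = -Gamma^k_ij(gamma(tau)) gamma'^i(tau) V^j; h = 1/4; intermediate values shown to 6 dp
curve data and Christoffel symbols at the stage parameters:
  tau = 0.000000: gamma = (0.000000, 0.375000), gamma' = (0.000000, 0.500000); Gamma_xxx = 0.000000, Gamma_xxy = 2.345865, Gamma_xyy = 0.000000, Gamma_yxx = -26.578125, Gamma_yxy = 0.000000, Gamma_yyy = 0.000000
  tau = 0.125000: gamma = (0.000000, 0.437500), gamma' = (0.000000, 0.500000); Gamma_xxx = 0.000000, Gamma_xxy = 2.077033, Gamma_xyy = 0.000000, Gamma_yxx = -30.925781, Gamma_yxy = 0.000000, Gamma_yyy = 0.000000
  tau = 0.250000: gamma = (0.000000, 0.500000), gamma' = (0.000000, 0.500000); Gamma_xxx = 0.000000, Gamma_xxy = 1.857143, Gamma_xyy = 0.000000, Gamma_yxx = -35.250000, Gamma_yxy = 0.000000, Gamma_yyy = 0.000000
  tau = 0.375000: gamma = (0.000000, 0.562500), gamma' = (0.000000, 0.500000); Gamma_xxx = 0.000000, Gamma_xxy = 1.675918, Gamma_xyy = 0.000000, Gamma_yxx = -39.550781, Gamma_yxy = 0.000000, Gamma_yyy = 0.000000
  tau = 0.500000: gamma = (0.000000, 0.625000), gamma' = (0.000000, 0.500000); Gamma_xxx = 0.000000, Gamma_xxy = 1.524927, Gamma_xyy = 0.000000, Gamma_yxx = -43.828125, Gamma_yxy = 0.000000, Gamma_yyy = 0.000000
  tau = 0.625000: gamma = (0.000000, 0.687500), gamma' = (0.000000, 0.500000); Gamma_xxx = 0.000000, Gamma_xxy = 1.397679, Gamma_xyy = 0.000000, Gamma_yxx = -48.082031, Gamma_yxy = 0.000000, Gamma_yyy = 0.000000
  tau = 0.750000: gamma = (0.000000, 0.750000), gamma' = (0.000000, 0.500000); Gamma_xxx = 0.000000, Gamma_xxy = 1.289256, Gamma_xyy = 0.000000, Gamma_yxx = -52.312500, Gamma_yxy = 0.000000, Gamma_yyy = 0.000000
  tau = 0.875000: gamma = (0.000000, 0.812500), gamma' = (0.000000, 0.500000); Gamma_xxx = 0.000000, Gamma_xxy = 1.195931, Gamma_xyy = 0.000000, Gamma_yxx = -56.519531, Gamma_yxy = 0.000000, Gamma_yyy = 0.000000
  tau = 1.000000: gamma = (0.000000, 0.875000), gamma' = (0.000000, 0.500000); Gamma_xxx = 0.000000, Gamma_xxy = 1.114855, Gamma_xyy = 0.000000, Gamma_yxx = -60.703125, Gamma_yxy = 0.000000, Gamma_yyy = 0.000000
step 0: V^x = 0.5000, V^y = -0.2500
step 1: k1 = (-0.586466, 0.000000), k2 = (-0.443126, 0.000000), k3 = (-0.461734, 0.000000), k4 = (-0.357097, 0.000000); V <- V + (h/6)(k1 + 2k2 + 2k3 + k4): V^x = 0.3853, V^y = -0.2500
step 2: k1 = (-0.357760, 0.000000), k2 = (-0.285375, 0.000000), k3 = (-0.292957, 0.000000), k4 = (-0.237919, 0.000000); V <- V + (h/6)(k1 + 2k2 + 2k3 + k4): V^x = 0.3123, V^y = -0.2500
step 3: k1 = (-0.238091, 0.000000), k2 = (-0.197425, 0.000000), k3 = (-0.200977, 0.000000), k4 = (-0.168906, 0.000000); V <- V + (h/6)(k1 + 2k2 + 2k3 + k4): V^x = 0.2621, V^y = -0.2500
step 4: k1 = (-0.168962, 0.000000), k2 = (-0.144102, 0.000000), k3 = (-0.145960, 0.000000), k4 = (-0.125765, 0.000000); V <- V + (h/6)(k1 + 2k2 + 2k3 + k4): V^x = 0.2257, V^y = -0.2500

Answer: V^x = 0.2257, V^y = -0.2500


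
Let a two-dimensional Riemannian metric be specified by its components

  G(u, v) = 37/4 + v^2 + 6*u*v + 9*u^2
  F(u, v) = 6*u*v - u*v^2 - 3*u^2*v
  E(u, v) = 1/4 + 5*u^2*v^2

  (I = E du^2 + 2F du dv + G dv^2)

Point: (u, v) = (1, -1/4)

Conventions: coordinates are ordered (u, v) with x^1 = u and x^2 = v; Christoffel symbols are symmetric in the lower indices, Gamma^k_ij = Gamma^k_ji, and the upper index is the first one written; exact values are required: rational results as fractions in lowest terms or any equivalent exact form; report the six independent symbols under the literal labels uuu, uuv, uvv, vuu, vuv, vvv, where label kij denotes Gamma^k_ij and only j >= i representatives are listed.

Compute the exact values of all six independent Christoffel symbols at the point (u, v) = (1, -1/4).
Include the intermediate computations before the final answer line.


E = 9/16, F = -13/16, G = 269/16 at the point
E_u = 5/8, E_v = -5/2, F_u = -1/16, F_v = 7/2, G_u = 33/2, G_v = 11/2
EG - F^2 = 563/64;  g^inv = (64/563) * [[269/16, 13/16], [13/16, 9/16]]
first-kind symbols [ij,l] = (1/2)(d_i g_jl + d_j g_il - d_l g_ij): [uu,u] = E_u/2 = 5/16, [uu,v] = F_u - E_v/2 = 19/16, [uv,u] = E_v/2 = -5/4, [uv,v] = G_u/2 = 33/4, [vv,u] = F_v - G_u/2 = -19/4, [vv,v] = G_v/2 = 11/4
Gamma^u_ij = (G*[ij,u] - F*[ij,v])/(EG - F^2), Gamma^v_ij = (E*[ij,v] - F*[ij,u])/(EG - F^2)

Answer: Gamma_uuu = 398/563, Gamma_uuv = -916/563, Gamma_uvv = -4968/563, Gamma_vuu = 59/563, Gamma_vuv = 232/563, Gamma_vvv = -148/563


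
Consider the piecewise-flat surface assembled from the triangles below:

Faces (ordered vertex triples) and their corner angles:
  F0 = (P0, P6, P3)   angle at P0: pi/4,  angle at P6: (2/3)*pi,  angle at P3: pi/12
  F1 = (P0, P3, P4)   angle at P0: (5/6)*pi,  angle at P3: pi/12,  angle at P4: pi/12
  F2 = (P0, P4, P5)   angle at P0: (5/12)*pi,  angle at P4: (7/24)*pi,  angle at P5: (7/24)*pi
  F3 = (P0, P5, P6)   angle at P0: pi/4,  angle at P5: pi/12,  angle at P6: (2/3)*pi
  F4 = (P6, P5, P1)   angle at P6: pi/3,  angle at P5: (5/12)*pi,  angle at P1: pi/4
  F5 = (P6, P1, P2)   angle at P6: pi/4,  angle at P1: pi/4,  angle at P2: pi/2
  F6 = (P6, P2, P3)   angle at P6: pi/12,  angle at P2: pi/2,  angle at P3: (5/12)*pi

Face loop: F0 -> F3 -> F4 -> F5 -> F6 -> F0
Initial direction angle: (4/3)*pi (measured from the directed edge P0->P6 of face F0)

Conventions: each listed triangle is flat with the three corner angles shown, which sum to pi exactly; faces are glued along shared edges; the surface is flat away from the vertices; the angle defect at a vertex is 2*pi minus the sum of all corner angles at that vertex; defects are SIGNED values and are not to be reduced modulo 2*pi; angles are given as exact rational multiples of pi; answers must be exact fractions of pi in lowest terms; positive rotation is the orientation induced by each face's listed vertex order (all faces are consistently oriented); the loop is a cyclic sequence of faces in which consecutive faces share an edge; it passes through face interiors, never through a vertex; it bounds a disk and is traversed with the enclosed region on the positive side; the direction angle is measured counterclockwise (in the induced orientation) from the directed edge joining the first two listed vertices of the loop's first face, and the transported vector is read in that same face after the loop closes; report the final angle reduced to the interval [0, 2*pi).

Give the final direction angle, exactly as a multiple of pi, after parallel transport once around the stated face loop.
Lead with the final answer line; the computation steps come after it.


Answer: final direction angle = (4/3)*pi

enclosed vertex P6: corner angles sum to 2*pi, defect = 2*pi - 2*pi = 0
the final direction is the initial angle plus the enclosed defects, taken mod 2*pi in the induced orientation
final angle = (4/3)*pi + 0 = (4/3)*pi (mod 2*pi)


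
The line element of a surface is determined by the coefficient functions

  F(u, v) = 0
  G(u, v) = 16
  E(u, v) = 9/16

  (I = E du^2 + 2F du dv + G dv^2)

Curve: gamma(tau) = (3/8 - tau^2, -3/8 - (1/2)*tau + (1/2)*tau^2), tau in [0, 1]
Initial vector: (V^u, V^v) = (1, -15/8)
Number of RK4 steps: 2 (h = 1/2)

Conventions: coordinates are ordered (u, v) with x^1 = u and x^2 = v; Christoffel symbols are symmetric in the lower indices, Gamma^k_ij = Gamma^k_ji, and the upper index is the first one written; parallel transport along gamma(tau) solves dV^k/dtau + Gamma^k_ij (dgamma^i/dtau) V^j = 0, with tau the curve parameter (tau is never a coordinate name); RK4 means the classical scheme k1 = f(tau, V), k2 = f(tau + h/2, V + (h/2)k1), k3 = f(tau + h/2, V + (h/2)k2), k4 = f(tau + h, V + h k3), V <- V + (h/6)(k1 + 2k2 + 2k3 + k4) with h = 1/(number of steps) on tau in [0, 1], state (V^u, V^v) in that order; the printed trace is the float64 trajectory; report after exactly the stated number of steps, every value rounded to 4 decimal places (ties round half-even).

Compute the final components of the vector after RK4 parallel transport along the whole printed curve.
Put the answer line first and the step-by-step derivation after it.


Answer: V^u = 1.0000, V^v = -1.8750

gamma'(tau) = (-2*tau, -1/2 + tau); f(tau, V)^k = -Gamma^k_ij(gamma(tau)) gamma'^i(tau) V^j; h = 1/2; intermediate values shown to 6 dp
curve data and Christoffel symbols at the stage parameters:
  tau = 0.000000: gamma = (0.375000, -0.375000), gamma' = (0.000000, -0.500000); Gamma_uuu = 0.000000, Gamma_uuv = 0.000000, Gamma_uvv = 0.000000, Gamma_vuu = 0.000000, Gamma_vuv = 0.000000, Gamma_vvv = 0.000000
  tau = 0.250000: gamma = (0.312500, -0.468750), gamma' = (-0.500000, -0.250000); Gamma_uuu = 0.000000, Gamma_uuv = 0.000000, Gamma_uvv = 0.000000, Gamma_vuu = 0.000000, Gamma_vuv = 0.000000, Gamma_vvv = 0.000000
  tau = 0.500000: gamma = (0.125000, -0.500000), gamma' = (-1.000000, 0.000000); Gamma_uuu = 0.000000, Gamma_uuv = 0.000000, Gamma_uvv = 0.000000, Gamma_vuu = 0.000000, Gamma_vuv = 0.000000, Gamma_vvv = 0.000000
  tau = 0.750000: gamma = (-0.187500, -0.468750), gamma' = (-1.500000, 0.250000); Gamma_uuu = 0.000000, Gamma_uuv = 0.000000, Gamma_uvv = 0.000000, Gamma_vuu = 0.000000, Gamma_vuv = 0.000000, Gamma_vvv = 0.000000
  tau = 1.000000: gamma = (-0.625000, -0.375000), gamma' = (-2.000000, 0.500000); Gamma_uuu = 0.000000, Gamma_uuv = 0.000000, Gamma_uvv = 0.000000, Gamma_vuu = 0.000000, Gamma_vuv = 0.000000, Gamma_vvv = 0.000000
step 0: V^u = 1.0000, V^v = -1.8750
step 1: k1 = (0.000000, 0.000000), k2 = (0.000000, 0.000000), k3 = (0.000000, 0.000000), k4 = (0.000000, 0.000000); V <- V + (h/6)(k1 + 2k2 + 2k3 + k4): V^u = 1.0000, V^v = -1.8750
step 2: k1 = (0.000000, 0.000000), k2 = (0.000000, 0.000000), k3 = (0.000000, 0.000000), k4 = (0.000000, 0.000000); V <- V + (h/6)(k1 + 2k2 + 2k3 + k4): V^u = 1.0000, V^v = -1.8750


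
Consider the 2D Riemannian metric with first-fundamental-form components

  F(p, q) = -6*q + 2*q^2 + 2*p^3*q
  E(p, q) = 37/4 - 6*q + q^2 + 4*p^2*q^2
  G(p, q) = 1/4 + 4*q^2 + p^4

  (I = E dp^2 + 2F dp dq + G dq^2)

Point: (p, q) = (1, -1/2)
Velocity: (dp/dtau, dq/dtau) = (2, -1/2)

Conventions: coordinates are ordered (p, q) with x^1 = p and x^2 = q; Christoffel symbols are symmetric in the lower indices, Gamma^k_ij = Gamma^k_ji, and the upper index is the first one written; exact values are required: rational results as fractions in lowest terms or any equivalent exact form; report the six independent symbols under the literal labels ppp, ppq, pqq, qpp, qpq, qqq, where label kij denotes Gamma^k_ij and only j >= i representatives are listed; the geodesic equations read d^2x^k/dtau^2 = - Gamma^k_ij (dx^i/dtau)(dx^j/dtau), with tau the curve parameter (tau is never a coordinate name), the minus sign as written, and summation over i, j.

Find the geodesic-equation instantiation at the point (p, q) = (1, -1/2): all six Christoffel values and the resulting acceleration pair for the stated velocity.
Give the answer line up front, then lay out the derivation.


Answer: Gamma_ppp = -32/193, Gamma_ppq = -139/193, Gamma_pqq = -104/193, Gamma_qpp = 250/193, Gamma_qpq = 326/193, Gamma_qqq = -56/193; accelerations (d^2p/dtau^2, d^2q/dtau^2) = (-124/193, -334/193)

E = 27/2, F = 5/2, G = 9/4 at the point
E_p = 2, E_q = -11, F_p = -3, F_q = -6, G_p = 4, G_q = -4
EG - F^2 = 193/8;  g^inv = (8/193) * [[9/4, -5/2], [-5/2, 27/2]]
first-kind symbols [ij,l] = (1/2)(d_i g_jl + d_j g_il - d_l g_ij): [pp,p] = E_p/2 = 1, [pp,q] = F_p - E_q/2 = 5/2, [pq,p] = E_q/2 = -11/2, [pq,q] = G_p/2 = 2, [qq,p] = F_q - G_p/2 = -8, [qq,q] = G_q/2 = -2
Gamma^p_ij = (G*[ij,p] - F*[ij,q])/(EG - F^2), Gamma^q_ij = (E*[ij,q] - F*[ij,p])/(EG - F^2)
Gamma_ppp = -32/193, Gamma_ppq = -139/193, Gamma_pqq = -104/193, Gamma_qpp = 250/193, Gamma_qpq = 326/193, Gamma_qqq = -56/193
d^2p/dtau^2 = -(Gamma_ppp*(2)^2 + 2*Gamma_ppq*(2)*(-1/2) + Gamma_pqq*(-1/2)^2) = -124/193
d^2q/dtau^2 = -(Gamma_qpp*(2)^2 + 2*Gamma_qpq*(2)*(-1/2) + Gamma_qqq*(-1/2)^2) = -334/193


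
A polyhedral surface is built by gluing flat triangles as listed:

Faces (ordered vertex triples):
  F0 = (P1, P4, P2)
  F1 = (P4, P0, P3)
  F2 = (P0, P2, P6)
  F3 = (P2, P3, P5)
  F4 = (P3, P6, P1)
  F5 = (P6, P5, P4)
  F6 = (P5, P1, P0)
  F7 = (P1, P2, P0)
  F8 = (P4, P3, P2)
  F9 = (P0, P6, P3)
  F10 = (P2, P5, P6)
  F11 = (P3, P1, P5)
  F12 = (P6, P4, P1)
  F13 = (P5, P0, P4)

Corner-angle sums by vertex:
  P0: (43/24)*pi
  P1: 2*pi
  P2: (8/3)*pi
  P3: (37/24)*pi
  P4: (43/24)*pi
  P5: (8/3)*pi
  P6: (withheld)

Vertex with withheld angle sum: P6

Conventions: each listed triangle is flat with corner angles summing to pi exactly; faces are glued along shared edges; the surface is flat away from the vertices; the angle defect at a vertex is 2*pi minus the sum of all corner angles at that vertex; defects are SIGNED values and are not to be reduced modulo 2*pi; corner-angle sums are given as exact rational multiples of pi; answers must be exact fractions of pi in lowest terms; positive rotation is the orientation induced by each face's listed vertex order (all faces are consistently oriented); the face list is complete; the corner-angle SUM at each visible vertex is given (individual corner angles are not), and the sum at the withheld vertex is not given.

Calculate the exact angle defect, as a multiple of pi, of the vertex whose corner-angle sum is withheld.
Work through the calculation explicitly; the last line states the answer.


V = 7, E = 21, F = 14; chi = V - E + F = 0
Gauss-Bonnet: total defect = 2*pi*chi = 0; visible defects sum to (-11/24)*pi

Answer: defect(P6) = (11/24)*pi


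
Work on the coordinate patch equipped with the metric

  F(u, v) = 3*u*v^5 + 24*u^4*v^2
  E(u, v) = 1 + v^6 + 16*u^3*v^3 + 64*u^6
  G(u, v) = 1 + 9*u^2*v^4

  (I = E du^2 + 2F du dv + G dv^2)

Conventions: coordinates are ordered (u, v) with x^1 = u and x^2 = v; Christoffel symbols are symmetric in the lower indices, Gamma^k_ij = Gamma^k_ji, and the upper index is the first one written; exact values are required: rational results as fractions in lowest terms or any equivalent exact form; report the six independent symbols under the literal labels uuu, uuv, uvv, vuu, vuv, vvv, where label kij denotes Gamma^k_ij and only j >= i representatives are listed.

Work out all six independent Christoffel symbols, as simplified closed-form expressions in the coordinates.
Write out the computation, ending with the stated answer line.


E = 1 + v^6 + 16*u^3*v^3 + 64*u^6; F = 3*u*v^5 + 24*u^4*v^2; G = 1 + 9*u^2*v^4
Gamma^k_ij = (1/2) g^{kl} (d_i g_jl + d_j g_il - d_l g_ij), with g^inv = (1/(EG-F^2)) [[G, -F], [-F, E]]
first partials: E_u = 48*u^2*v^3 + 384*u^5, E_v = 6*v^5 + 48*u^3*v^2, F_u = 3*v^5 + 96*u^3*v^2, F_v = 15*u*v^4 + 48*u^4*v, G_u = 18*u*v^4, G_v = 36*u^2*v^3
D = EG - F^2 = 1 + v^6 + 9*u^2*v^4 + 16*u^3*v^3 + 64*u^6
expanded: Gamma^u_uu = (G E_u - 2F F_u + F E_v)/(2D), Gamma^u_uv = (G E_v - F G_u)/(2D), Gamma^u_vv = (2G F_v - G G_u - F G_v)/(2D), Gamma^v_uu = (2E F_u - E E_v - F E_u)/(2D), Gamma^v_uv = (E G_u - F E_v)/(2D), Gamma^v_vv = (E G_v - 2F F_v + F G_u)/(2D); substitute and cancel common factors

Answer: Gamma_uuu = (192*u^5 + 24*u^2*v^3)/(64*u^6 + 16*u^3*v^3 + 9*u^2*v^4 + v^6 + 1), Gamma_uuv = (24*u^3*v^2 + 3*v^5)/(64*u^6 + 16*u^3*v^3 + 9*u^2*v^4 + v^6 + 1), Gamma_uvv = (48*u^4*v + 6*u*v^4)/(64*u^6 + 16*u^3*v^3 + 9*u^2*v^4 + v^6 + 1), Gamma_vuu = 72*u^3*v^2/(64*u^6 + 16*u^3*v^3 + 9*u^2*v^4 + v^6 + 1), Gamma_vuv = 9*u*v^4/(64*u^6 + 16*u^3*v^3 + 9*u^2*v^4 + v^6 + 1), Gamma_vvv = 18*u^2*v^3/(64*u^6 + 16*u^3*v^3 + 9*u^2*v^4 + v^6 + 1)


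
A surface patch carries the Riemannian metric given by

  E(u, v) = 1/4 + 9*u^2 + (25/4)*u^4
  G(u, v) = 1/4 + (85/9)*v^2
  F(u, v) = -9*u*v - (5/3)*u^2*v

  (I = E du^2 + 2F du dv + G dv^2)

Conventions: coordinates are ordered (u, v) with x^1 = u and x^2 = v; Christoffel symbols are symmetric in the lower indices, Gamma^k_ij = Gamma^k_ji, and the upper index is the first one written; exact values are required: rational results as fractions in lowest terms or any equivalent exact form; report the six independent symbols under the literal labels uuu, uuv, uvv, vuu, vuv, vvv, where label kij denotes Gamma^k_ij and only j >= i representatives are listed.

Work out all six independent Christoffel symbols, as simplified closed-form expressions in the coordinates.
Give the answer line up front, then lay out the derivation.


Answer: Gamma_uuu = (16200*u^3*v^2 + 450*u^3 - 6480*u^2*v^2 + 576*u*v^2 + 324*u)/(8100*u^4*v^2 + 225*u^4 - 4320*u^3*v^2 + 576*u^2*v^2 + 324*u^2 + 340*v^2 + 9), Gamma_uuv = 0, Gamma_uvv = (-60*u^2 - 324*u)/(8100*u^4*v^2 + 225*u^4 - 4320*u^3*v^2 + 576*u^2*v^2 + 324*u^2 + 340*v^2 + 9), Gamma_vuu = (8100*u^4*v - 2160*u^3*v - 120*u*v - 324*v)/(8100*u^4*v^2 + 225*u^4 - 4320*u^3*v^2 + 576*u^2*v^2 + 324*u^2 + 340*v^2 + 9), Gamma_vuv = 0, Gamma_vvv = (8100*u^4*v - 4320*u^3*v + 576*u^2*v + 340*v)/(8100*u^4*v^2 + 225*u^4 - 4320*u^3*v^2 + 576*u^2*v^2 + 324*u^2 + 340*v^2 + 9)

E = 1/4 + 9*u^2 + (25/4)*u^4; F = -9*u*v - (5/3)*u^2*v; G = 1/4 + (85/9)*v^2
Gamma^k_ij = (1/2) g^{kl} (d_i g_jl + d_j g_il - d_l g_ij), with g^inv = (1/(EG-F^2)) [[G, -F], [-F, E]]
first partials: E_u = 18*u + 25*u^3, E_v = 0, F_u = -9*v - (10/3)*u*v, F_v = -9*u - (5/3)*u^2, G_u = 0, G_v = (170/9)*v
D = EG - F^2 = 1/16 + (85/36)*v^2 + (9/4)*u^2 + 4*u^2*v^2 + (25/16)*u^4 - 30*u^3*v^2 + (225/4)*u^4*v^2
expanded: Gamma^u_uu = (G E_u - 2F F_u + F E_v)/(2D), Gamma^u_uv = (G E_v - F G_u)/(2D), Gamma^u_vv = (2G F_v - G G_u - F G_v)/(2D), Gamma^v_uu = (2E F_u - E E_v - F E_u)/(2D), Gamma^v_uv = (E G_u - F E_v)/(2D), Gamma^v_vv = (E G_v - 2F F_v + F G_u)/(2D); substitute and cancel common factors


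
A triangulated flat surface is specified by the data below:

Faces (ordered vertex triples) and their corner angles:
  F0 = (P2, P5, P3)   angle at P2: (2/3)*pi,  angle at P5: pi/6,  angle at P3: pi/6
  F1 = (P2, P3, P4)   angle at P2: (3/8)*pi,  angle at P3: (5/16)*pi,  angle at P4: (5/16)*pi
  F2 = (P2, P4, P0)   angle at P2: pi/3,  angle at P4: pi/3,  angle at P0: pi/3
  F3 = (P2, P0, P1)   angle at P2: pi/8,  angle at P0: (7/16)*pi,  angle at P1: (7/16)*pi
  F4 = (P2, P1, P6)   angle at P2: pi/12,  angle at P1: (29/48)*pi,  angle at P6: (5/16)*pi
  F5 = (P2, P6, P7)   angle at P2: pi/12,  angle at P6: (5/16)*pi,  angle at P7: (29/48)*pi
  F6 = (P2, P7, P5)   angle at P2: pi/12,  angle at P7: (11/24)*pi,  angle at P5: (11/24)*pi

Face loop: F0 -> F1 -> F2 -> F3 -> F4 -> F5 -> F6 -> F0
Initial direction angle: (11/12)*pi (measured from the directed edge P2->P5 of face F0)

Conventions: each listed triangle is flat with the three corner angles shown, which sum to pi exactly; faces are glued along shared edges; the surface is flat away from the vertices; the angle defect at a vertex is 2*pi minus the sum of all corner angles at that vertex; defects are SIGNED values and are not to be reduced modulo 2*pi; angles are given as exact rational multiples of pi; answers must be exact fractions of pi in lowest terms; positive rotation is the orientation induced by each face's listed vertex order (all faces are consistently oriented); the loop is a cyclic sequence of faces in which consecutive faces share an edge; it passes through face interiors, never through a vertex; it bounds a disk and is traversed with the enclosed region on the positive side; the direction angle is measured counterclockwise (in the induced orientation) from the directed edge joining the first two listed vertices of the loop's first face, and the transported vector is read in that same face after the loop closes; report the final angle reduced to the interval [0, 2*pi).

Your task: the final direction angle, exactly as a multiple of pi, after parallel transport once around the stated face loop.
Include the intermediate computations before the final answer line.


enclosed vertex P2: corner angles sum to (7/4)*pi, defect = 2*pi - (7/4)*pi = pi/4
summing the enclosed defects onto the initial angle, mod 2*pi in the induced orientation:
final angle = (11/12)*pi + pi/4 = (7/6)*pi (mod 2*pi)

Answer: final direction angle = (7/6)*pi
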